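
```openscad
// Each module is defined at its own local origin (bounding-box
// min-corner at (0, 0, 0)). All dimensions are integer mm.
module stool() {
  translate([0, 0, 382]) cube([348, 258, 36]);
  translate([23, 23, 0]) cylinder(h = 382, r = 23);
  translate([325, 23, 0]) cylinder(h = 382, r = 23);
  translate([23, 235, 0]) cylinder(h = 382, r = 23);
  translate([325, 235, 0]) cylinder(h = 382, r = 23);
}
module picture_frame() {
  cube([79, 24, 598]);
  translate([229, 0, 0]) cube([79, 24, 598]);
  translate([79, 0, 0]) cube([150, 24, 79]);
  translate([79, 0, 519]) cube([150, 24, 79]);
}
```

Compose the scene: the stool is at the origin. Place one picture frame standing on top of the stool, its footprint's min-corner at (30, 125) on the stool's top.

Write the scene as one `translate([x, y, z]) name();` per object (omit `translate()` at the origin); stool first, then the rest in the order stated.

stool();
translate([30, 125, 418]) picture_frame();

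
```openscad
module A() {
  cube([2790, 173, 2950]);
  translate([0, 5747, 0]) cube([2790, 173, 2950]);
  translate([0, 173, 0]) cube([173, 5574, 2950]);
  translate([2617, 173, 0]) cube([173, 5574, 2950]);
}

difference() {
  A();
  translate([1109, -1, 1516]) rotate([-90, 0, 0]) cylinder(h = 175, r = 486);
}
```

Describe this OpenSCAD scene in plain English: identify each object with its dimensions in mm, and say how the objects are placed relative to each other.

A is a box-shaped house frame (walls only): outside footprint 2790×5920 mm, wall height 2950 mm, wall thickness 173 mm. The two y-facing walls run the full x-width; the two x-facing walls fit between the inner faces of the y-facing walls.

The house frame has a circular hole of radius 486 mm through its front wall, centred at (x = 1109, z = 1516).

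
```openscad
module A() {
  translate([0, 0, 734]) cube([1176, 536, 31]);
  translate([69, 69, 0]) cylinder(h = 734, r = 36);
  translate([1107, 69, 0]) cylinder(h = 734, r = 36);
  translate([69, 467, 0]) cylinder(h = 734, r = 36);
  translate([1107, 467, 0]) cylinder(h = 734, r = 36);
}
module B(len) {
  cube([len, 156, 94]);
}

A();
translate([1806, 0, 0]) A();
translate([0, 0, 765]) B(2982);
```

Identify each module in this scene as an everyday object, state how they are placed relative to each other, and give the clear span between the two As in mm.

Second table starts at x = 1806; first ends at x = 1176; clear span = 1806 − 1176 = 630 mm.

A is a table. B is a beam. A beam spans the tops of two tables. The clear span between the two tables is 630 mm.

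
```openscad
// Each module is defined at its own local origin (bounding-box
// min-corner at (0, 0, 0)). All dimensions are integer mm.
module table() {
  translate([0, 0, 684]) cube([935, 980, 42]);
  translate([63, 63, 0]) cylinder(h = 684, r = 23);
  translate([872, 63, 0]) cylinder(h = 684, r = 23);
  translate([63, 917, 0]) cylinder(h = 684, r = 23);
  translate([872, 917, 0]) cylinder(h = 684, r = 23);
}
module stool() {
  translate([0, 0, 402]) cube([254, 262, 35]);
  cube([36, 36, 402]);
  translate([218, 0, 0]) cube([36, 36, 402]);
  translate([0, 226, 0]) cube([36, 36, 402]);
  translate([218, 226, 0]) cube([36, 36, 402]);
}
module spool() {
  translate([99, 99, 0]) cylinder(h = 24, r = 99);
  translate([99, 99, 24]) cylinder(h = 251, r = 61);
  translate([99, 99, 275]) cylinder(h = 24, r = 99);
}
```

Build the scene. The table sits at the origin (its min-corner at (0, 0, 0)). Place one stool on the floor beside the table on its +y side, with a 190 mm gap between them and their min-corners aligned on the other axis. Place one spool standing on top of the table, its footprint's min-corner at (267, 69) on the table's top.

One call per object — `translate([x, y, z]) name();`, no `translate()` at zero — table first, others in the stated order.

table();
translate([0, 1170, 0]) stool();
translate([267, 69, 726]) spool();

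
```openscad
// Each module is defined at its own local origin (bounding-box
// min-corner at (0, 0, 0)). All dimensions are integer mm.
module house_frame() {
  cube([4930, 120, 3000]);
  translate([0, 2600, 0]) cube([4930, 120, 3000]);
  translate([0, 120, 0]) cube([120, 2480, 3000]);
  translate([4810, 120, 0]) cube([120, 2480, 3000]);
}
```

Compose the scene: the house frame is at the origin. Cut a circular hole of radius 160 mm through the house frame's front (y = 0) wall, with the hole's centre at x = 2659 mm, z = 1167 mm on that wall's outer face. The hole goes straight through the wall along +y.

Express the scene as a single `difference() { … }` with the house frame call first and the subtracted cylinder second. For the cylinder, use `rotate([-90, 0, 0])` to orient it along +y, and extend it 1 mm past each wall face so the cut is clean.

difference() {
  house_frame();
  translate([2659, -1, 1167]) rotate([-90, 0, 0]) cylinder(h = 122, r = 160);
}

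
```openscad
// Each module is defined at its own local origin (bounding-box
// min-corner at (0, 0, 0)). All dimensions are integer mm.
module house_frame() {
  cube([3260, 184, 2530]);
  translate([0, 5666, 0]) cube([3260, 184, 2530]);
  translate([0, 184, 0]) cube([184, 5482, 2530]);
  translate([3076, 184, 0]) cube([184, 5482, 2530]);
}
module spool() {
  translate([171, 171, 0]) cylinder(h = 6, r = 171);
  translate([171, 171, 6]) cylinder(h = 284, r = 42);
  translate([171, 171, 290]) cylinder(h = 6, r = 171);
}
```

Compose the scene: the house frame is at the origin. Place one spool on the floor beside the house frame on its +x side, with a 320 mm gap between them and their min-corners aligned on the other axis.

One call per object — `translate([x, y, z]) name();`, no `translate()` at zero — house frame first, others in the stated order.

house_frame();
translate([3580, 0, 0]) spool();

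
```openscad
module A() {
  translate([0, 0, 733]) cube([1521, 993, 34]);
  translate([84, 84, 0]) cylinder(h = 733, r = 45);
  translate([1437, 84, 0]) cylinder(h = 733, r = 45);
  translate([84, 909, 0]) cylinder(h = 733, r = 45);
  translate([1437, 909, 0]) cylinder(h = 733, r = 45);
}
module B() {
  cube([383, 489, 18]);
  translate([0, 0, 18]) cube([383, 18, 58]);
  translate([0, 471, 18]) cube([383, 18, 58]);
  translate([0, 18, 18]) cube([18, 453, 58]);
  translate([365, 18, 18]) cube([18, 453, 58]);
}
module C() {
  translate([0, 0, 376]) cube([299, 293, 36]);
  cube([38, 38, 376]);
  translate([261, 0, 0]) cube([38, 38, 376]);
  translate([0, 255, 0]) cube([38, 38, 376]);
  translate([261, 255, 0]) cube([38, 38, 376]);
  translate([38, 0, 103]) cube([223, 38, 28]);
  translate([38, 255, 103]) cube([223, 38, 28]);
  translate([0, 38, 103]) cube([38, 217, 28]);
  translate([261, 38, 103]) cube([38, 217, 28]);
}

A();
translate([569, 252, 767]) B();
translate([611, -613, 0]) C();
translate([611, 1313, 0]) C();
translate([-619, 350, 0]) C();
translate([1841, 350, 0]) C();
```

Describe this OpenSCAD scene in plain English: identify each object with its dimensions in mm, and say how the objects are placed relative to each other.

A is a table with a 1521×993 mm rectangular top, 34 mm thick, top surface at z = 767 mm, supported by four round legs of 90 mm diameter, each leg's bounding box inset 39 mm from the nearest pair of top edges, running from the floor.

B is an open-topped rectangular box: outside dimensions 383×489×76 mm, with a uniform wall and base thickness of 18 mm. The base is a full 383×489 slab on the floor; four walls sit on top of the base. The front and back walls (the −y and +y sides) span the full width; the two side walls fit between them.

C is a four-legged stool. The seat is a 299×293×36 mm slab whose top surface is at z = 412 mm; four square legs, each 38×38 mm in cross-section, run from the floor (z = 0) to the underside of the seat, each flush with a corner of the seat. Four stretchers, 38 mm wide and 28 mm tall, connect adjacent legs with their undersides at z = 103 mm, each running between the inner faces of the legs it joins and aligned with the legs' outer faces on the other axis.

The open box is on top of the table, centred. Four stools sit around the table at the −y, +y, −x, +x sides.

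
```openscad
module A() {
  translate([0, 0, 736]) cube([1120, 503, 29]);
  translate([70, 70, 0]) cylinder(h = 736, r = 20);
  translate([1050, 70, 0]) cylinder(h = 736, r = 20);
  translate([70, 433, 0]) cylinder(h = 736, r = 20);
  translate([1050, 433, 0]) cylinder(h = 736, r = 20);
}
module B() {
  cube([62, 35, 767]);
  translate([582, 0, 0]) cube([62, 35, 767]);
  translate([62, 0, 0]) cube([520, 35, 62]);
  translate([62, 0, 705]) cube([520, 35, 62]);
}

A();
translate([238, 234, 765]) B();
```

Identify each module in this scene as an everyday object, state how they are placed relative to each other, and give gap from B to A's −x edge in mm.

The picture frame's min-x is at 238; the table's min-x is 0; gap = 238 mm.

A is a table. B is a picture frame. The picture frame is on top of the table, centred. The gap from the picture frame to the table's −x edge is 238 mm.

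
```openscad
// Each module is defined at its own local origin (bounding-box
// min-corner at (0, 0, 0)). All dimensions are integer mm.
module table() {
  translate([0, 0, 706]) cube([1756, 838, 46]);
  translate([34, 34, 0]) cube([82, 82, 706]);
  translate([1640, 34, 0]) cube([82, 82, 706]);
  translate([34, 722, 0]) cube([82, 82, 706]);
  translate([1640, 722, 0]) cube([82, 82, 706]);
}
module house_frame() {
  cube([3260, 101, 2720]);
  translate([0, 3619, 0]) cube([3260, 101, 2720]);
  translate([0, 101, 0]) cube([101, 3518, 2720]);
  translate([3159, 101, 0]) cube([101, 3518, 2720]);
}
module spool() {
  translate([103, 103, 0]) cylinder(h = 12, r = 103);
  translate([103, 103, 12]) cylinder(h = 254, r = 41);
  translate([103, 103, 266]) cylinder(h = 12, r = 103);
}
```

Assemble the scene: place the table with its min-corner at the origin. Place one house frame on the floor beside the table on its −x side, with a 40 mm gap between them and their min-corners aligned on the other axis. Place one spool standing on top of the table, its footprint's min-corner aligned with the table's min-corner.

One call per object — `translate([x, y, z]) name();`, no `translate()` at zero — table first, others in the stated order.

table();
translate([-3300, 0, 0]) house_frame();
translate([0, 0, 752]) spool();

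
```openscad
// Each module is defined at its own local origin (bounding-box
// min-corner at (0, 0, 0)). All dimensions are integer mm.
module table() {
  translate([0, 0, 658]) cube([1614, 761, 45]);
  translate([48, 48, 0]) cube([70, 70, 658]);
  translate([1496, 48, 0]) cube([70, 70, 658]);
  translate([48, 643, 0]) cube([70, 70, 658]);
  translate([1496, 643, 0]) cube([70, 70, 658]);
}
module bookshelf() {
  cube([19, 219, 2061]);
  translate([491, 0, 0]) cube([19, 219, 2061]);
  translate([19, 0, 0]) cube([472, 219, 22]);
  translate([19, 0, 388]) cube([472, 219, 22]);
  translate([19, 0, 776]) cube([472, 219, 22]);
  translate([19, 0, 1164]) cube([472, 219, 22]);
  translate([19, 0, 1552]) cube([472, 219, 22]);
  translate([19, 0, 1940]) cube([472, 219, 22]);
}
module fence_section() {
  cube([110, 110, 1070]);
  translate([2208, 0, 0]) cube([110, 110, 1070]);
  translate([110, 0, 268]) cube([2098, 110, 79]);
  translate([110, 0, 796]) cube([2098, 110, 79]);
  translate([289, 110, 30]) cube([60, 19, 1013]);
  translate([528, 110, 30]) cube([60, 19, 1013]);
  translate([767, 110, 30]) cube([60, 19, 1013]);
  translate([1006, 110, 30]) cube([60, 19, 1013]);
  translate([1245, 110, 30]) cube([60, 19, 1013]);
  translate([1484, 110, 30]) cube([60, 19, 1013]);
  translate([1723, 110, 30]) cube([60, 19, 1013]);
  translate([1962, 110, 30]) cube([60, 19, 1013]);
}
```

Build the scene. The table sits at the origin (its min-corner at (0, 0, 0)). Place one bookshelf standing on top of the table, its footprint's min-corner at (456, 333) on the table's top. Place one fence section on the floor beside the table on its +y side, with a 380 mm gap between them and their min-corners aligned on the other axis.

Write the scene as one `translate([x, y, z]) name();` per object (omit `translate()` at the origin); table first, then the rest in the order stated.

table();
translate([456, 333, 703]) bookshelf();
translate([0, 1141, 0]) fence_section();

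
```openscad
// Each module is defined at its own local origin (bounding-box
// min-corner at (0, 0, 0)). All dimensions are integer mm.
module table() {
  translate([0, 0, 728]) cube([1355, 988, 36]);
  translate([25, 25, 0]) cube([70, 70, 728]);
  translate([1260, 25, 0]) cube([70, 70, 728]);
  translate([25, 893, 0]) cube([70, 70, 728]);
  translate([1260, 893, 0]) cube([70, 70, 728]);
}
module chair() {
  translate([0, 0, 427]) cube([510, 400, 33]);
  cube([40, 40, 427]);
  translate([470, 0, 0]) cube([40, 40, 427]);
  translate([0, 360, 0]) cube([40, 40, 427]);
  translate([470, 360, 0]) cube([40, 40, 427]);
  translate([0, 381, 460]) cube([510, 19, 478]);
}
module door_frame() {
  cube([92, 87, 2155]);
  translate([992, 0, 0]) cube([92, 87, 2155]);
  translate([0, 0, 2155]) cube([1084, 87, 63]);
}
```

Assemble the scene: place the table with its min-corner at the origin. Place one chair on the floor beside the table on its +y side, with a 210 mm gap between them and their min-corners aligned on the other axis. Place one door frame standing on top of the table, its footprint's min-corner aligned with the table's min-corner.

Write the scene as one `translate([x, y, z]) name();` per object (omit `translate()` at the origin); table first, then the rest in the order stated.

table();
translate([0, 1198, 0]) chair();
translate([0, 0, 764]) door_frame();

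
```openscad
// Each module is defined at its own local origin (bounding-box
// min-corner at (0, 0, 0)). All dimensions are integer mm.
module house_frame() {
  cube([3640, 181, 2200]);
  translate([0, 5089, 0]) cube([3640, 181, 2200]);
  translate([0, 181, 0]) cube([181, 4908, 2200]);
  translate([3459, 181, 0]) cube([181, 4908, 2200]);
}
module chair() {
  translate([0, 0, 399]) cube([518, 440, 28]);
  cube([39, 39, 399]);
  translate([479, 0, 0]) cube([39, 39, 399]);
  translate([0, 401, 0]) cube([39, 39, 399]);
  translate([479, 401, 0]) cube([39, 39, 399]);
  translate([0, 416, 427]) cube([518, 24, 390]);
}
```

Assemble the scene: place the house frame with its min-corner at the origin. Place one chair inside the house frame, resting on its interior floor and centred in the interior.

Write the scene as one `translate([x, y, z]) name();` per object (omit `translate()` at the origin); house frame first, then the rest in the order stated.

house_frame();
translate([1561, 2415, 0]) chair();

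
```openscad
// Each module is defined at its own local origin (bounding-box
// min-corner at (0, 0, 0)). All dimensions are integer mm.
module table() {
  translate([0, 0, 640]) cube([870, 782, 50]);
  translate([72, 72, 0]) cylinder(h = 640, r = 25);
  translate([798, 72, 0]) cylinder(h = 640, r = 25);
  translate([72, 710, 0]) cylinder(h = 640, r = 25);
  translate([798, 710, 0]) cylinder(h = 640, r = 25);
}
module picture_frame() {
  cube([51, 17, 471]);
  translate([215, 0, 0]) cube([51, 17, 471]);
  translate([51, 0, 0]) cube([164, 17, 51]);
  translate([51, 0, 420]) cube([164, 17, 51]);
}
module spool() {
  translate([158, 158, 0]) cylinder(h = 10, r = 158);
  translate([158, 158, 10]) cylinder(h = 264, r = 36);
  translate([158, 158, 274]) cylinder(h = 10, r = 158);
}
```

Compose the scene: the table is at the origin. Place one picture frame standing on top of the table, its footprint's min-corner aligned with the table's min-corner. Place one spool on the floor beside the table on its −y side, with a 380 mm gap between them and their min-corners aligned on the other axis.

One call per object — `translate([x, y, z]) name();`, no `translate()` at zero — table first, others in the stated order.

table();
translate([0, 0, 690]) picture_frame();
translate([0, -696, 0]) spool();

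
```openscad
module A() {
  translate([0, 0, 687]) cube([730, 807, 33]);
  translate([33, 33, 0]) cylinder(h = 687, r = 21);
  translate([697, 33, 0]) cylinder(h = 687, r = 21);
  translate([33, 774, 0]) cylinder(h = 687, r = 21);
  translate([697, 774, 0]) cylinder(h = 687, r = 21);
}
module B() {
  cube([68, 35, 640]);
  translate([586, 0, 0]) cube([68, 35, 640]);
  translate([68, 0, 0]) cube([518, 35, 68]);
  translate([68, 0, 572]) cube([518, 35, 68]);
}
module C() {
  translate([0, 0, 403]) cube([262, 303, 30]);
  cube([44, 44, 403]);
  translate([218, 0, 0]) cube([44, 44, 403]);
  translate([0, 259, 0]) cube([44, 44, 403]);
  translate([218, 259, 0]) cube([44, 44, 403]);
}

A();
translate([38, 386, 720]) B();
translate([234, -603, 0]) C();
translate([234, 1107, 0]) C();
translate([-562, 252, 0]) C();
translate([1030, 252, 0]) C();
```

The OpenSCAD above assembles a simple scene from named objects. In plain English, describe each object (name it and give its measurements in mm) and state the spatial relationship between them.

A is a table: top 730 mm (x) × 807 mm (y), 33 mm thick, upper face at z = 720 mm, on four round legs of 42 mm diameter, each leg's bounding box inset 12 mm from the nearest pair of top edges, running from z = 0 to the bottom of the top.

B is a rectangular picture frame lying in the x–z plane (depth along y). The opening is 518 mm wide (x) by 504 mm tall (z), surrounded by a border 68 mm wide on all four sides. The frame is 35 mm deep and is made of two full-height vertical stiles with two horizontal rails fitted between them.

C is a simple wooden stool: a rectangular seat 262 mm (x) by 303 mm (y), 30 mm thick, top face at z = 433 mm, on four square legs, each 44×44 mm in cross-section. The legs rest on z = 0, each flush with a corner of the seat.

The picture frame is on top of the table, centred. Four stools sit around the table at the −y, +y, −x, +x sides.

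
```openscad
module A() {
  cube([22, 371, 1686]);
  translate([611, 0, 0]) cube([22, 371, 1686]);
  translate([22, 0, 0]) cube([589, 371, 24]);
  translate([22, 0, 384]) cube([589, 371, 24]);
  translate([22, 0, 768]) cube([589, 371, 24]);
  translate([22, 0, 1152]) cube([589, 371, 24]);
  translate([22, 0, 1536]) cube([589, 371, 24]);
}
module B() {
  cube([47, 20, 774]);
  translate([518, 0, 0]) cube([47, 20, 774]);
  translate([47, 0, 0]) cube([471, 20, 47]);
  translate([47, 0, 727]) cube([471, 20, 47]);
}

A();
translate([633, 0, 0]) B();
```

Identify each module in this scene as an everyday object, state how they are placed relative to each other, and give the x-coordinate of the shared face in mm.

The bookshelf's +x face and the picture frame's −x face are both at x = 633 mm.

A is a bookshelf. B is a picture frame. The picture frame is against the bookshelf's +x side, with their −y faces flush. The x-coordinate of the shared face is 633 mm.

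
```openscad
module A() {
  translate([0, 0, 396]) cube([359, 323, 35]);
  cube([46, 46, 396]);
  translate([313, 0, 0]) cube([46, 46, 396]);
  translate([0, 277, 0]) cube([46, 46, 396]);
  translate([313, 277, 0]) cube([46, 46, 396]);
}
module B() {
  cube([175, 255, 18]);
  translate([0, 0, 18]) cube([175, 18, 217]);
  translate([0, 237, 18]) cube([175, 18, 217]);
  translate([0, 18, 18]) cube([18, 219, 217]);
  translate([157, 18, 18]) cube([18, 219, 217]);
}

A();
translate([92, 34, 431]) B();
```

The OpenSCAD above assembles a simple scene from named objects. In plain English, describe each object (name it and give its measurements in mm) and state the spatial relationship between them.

A is a simple wooden stool: a rectangular seat 359 mm (x) by 323 mm (y), 35 mm thick, top face at z = 431 mm, on four square legs, each 46×46 mm in cross-section. The legs rest on z = 0, each flush with a corner of the seat.

B is an open storage box with external size 175×255×235 mm and wall thickness 18 mm (the base is also 18 mm thick). The base covers the whole footprint; the four walls stand on the base, with the y-facing walls full-width and the x-facing walls fitting between their inner faces.

The open box is on top of the stool, centred.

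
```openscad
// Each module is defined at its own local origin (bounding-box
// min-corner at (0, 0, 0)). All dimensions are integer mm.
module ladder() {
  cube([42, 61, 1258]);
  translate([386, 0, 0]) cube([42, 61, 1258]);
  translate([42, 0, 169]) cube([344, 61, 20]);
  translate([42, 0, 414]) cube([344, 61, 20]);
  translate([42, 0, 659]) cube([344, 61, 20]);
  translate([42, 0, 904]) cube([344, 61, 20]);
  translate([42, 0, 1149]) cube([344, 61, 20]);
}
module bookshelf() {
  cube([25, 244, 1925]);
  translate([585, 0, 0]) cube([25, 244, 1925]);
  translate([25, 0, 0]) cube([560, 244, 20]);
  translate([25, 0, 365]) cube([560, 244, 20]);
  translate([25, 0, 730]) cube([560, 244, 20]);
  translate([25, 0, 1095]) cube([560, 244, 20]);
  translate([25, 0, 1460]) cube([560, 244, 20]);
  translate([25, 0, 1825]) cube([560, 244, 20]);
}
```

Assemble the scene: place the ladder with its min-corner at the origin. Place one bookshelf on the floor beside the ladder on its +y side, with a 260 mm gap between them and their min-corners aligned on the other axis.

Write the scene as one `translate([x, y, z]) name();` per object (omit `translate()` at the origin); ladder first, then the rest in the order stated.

ladder();
translate([0, 321, 0]) bookshelf();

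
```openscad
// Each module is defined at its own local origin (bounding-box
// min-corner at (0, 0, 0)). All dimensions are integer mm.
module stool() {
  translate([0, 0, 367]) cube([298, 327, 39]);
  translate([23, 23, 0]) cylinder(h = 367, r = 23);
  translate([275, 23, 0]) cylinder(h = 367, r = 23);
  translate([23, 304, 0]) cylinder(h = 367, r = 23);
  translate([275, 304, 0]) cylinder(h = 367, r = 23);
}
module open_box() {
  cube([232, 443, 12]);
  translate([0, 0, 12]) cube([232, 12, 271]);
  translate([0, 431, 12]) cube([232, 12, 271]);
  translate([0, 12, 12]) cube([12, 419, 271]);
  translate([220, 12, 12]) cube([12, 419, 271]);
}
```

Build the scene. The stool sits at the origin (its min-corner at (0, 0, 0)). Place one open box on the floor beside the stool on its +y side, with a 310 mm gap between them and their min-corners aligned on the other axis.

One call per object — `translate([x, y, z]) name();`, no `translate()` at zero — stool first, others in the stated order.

stool();
translate([0, 637, 0]) open_box();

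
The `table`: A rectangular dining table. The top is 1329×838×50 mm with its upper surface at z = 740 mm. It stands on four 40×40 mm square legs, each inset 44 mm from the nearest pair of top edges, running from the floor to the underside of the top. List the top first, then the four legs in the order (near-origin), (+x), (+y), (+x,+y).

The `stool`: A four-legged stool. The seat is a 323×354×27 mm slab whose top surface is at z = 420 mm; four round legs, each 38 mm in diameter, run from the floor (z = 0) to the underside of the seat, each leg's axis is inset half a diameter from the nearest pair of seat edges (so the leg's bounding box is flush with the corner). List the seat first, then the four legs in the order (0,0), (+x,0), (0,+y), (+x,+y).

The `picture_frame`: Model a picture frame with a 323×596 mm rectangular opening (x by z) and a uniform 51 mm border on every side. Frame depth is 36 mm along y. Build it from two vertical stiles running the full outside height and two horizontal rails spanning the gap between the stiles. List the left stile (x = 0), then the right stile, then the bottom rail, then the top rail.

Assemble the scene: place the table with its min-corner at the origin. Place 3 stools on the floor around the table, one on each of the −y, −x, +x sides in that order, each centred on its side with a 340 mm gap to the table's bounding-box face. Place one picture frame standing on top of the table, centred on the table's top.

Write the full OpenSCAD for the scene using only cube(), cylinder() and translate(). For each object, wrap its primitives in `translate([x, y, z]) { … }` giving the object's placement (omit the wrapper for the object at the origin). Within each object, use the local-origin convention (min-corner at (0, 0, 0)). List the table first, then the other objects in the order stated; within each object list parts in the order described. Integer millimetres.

translate([0, 0, 690]) cube([1329, 838, 50]);
translate([44, 44, 0]) cube([40, 40, 690]);
translate([1245, 44, 0]) cube([40, 40, 690]);
translate([44, 754, 0]) cube([40, 40, 690]);
translate([1245, 754, 0]) cube([40, 40, 690]);
translate([503, -694, 0]) {
  translate([0, 0, 393]) cube([323, 354, 27]);
  translate([19, 19, 0]) cylinder(h = 393, r = 19);
  translate([304, 19, 0]) cylinder(h = 393, r = 19);
  translate([19, 335, 0]) cylinder(h = 393, r = 19);
  translate([304, 335, 0]) cylinder(h = 393, r = 19);
}
translate([-663, 242, 0]) {
  translate([0, 0, 393]) cube([323, 354, 27]);
  translate([19, 19, 0]) cylinder(h = 393, r = 19);
  translate([304, 19, 0]) cylinder(h = 393, r = 19);
  translate([19, 335, 0]) cylinder(h = 393, r = 19);
  translate([304, 335, 0]) cylinder(h = 393, r = 19);
}
translate([1669, 242, 0]) {
  translate([0, 0, 393]) cube([323, 354, 27]);
  translate([19, 19, 0]) cylinder(h = 393, r = 19);
  translate([304, 19, 0]) cylinder(h = 393, r = 19);
  translate([19, 335, 0]) cylinder(h = 393, r = 19);
  translate([304, 335, 0]) cylinder(h = 393, r = 19);
}
translate([452, 401, 740]) {
  cube([51, 36, 698]);
  translate([374, 0, 0]) cube([51, 36, 698]);
  translate([51, 0, 0]) cube([323, 36, 51]);
  translate([51, 0, 647]) cube([323, 36, 51]);
}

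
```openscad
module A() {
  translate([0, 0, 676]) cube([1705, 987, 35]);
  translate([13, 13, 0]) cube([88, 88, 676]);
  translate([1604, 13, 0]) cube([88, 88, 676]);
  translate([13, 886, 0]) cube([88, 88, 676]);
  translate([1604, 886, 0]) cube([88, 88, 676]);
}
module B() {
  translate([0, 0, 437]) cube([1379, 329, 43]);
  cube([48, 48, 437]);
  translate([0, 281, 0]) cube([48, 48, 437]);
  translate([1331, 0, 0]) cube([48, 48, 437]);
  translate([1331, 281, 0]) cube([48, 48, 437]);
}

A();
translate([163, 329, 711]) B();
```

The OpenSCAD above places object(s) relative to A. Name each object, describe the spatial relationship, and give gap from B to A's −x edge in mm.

A is a table. B is a bench. The bench is on top of the table, centred. The gap from the bench to the table's −x edge is 163 mm.

The bench's min-x is at 163; the table's min-x is 0; gap = 163 mm.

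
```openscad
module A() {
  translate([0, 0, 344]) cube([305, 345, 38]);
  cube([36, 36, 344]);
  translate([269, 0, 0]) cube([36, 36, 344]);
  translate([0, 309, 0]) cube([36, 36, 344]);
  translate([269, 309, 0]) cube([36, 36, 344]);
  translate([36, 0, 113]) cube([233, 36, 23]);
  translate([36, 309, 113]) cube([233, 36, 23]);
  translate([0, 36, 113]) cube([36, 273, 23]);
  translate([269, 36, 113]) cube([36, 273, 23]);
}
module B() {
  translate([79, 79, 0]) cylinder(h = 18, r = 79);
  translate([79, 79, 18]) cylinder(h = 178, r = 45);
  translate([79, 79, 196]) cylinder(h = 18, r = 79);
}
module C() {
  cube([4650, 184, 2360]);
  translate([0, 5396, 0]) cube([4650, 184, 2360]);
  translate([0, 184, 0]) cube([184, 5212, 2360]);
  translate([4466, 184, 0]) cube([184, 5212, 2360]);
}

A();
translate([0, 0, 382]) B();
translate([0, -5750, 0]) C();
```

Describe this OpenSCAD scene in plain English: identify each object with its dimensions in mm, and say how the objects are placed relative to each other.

A is a four-legged stool. The seat is a 305×345×38 mm slab whose top surface is at z = 382 mm; four square legs, each 36×36 mm in cross-section, run from the floor (z = 0) to the underside of the seat, each flush with a corner of the seat. Four stretchers, 36 mm wide and 23 mm tall, connect adjacent legs with their undersides at z = 113 mm, each running between the inner faces of the legs it joins and aligned with the legs' outer faces on the other axis.

B is a spool: two coaxial disc flanges of radius 79 mm and thickness 18 mm, joined by a core cylinder of radius 45 mm and height 178 mm. The lower flange rests on z = 0 and the three cylinders share a vertical axis.

C is the wall frame of a small rectangular building: four walls, each 2360 mm tall and 184 mm thick, enclosing a footprint 4650 mm (x) by 5580 mm (y) outside-to-outside, with no floor or roof. The front and back walls (the −y and +y sides) span the full width; the two side walls fit between them.

The spool is on top of the stool. The house frame is on the floor beside the stool on its −y side.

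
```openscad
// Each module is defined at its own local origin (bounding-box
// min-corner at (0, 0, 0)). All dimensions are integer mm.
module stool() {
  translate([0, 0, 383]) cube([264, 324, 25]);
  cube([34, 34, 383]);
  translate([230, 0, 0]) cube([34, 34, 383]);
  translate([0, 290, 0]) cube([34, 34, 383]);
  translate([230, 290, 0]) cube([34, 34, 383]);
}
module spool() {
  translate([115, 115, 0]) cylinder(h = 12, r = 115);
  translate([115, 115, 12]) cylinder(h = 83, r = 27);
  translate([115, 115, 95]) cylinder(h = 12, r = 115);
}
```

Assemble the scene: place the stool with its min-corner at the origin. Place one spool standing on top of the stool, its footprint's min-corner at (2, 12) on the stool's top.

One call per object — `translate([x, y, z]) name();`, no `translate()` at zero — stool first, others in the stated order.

stool();
translate([2, 12, 408]) spool();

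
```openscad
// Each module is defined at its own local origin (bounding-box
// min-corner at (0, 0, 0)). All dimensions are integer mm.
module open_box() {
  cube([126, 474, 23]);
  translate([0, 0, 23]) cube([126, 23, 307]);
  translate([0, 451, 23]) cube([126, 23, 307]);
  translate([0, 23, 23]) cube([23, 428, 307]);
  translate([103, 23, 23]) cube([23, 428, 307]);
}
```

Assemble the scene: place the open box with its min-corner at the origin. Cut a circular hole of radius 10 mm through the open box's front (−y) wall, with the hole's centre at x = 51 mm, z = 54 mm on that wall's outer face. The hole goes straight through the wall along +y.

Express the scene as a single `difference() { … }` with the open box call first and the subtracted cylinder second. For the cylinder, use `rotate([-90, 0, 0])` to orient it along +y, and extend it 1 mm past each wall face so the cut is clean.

difference() {
  open_box();
  translate([51, -1, 54]) rotate([-90, 0, 0]) cylinder(h = 25, r = 10);
}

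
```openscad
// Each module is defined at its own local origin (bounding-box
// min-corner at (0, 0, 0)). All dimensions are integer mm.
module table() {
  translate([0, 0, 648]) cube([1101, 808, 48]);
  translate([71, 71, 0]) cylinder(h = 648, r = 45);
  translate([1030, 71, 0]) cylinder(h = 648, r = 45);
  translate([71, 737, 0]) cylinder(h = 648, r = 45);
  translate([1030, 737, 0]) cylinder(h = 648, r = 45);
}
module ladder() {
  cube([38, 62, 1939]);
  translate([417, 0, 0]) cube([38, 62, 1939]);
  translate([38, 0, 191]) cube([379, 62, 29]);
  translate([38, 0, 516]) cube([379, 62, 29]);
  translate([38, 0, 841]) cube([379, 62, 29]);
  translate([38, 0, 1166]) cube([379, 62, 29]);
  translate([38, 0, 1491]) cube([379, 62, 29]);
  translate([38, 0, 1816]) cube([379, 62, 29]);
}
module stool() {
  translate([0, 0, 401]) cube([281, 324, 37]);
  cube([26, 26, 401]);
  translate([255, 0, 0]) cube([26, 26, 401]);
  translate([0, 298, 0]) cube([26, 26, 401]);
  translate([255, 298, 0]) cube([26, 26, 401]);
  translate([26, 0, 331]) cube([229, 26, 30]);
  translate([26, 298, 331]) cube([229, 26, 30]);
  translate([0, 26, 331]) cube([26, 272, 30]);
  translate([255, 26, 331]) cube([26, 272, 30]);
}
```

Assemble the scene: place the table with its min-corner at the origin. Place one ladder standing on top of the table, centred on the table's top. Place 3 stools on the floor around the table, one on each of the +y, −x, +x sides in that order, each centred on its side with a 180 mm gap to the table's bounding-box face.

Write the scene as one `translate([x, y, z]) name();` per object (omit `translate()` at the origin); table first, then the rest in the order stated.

table();
translate([323, 373, 696]) ladder();
translate([410, 988, 0]) stool();
translate([-461, 242, 0]) stool();
translate([1281, 242, 0]) stool();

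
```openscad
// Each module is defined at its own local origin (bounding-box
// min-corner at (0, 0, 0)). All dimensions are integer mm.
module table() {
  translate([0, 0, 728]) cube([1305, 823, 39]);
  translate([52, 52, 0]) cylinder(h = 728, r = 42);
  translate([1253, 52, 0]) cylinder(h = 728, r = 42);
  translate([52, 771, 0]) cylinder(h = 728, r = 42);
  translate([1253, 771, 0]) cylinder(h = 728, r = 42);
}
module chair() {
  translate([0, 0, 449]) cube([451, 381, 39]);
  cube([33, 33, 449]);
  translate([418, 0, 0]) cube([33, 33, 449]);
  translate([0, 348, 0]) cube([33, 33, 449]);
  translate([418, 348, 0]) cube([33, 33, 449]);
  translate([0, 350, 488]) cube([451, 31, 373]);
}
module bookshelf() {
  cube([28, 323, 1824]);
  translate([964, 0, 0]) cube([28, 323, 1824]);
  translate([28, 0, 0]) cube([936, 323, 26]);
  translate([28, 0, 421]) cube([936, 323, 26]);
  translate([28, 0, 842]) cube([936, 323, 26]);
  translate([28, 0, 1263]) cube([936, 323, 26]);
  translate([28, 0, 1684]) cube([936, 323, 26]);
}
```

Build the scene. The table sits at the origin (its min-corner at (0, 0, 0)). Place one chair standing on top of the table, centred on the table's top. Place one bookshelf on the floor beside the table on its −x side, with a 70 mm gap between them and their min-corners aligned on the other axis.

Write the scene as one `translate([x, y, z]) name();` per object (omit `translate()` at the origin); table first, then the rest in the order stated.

table();
translate([427, 221, 767]) chair();
translate([-1062, 0, 0]) bookshelf();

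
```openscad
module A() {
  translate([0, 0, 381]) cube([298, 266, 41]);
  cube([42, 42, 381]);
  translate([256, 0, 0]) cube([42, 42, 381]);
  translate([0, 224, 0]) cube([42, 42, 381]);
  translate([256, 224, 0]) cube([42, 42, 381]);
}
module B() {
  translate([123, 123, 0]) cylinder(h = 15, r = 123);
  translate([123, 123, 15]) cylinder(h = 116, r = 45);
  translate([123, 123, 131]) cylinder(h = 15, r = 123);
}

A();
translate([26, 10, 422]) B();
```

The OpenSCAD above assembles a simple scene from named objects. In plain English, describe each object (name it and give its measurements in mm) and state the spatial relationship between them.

A is a simple wooden stool: a rectangular seat 298 mm (x) by 266 mm (y), 41 mm thick, top face at z = 422 mm, on four square legs, each 42×42 mm in cross-section. The legs rest on z = 0, each flush with a corner of the seat.

B is a spool: two coaxial disc flanges of radius 123 mm and thickness 15 mm, joined by a core cylinder of radius 45 mm and height 116 mm. The lower flange rests on z = 0 and the three cylinders share a vertical axis.

The spool is on top of the stool, centred.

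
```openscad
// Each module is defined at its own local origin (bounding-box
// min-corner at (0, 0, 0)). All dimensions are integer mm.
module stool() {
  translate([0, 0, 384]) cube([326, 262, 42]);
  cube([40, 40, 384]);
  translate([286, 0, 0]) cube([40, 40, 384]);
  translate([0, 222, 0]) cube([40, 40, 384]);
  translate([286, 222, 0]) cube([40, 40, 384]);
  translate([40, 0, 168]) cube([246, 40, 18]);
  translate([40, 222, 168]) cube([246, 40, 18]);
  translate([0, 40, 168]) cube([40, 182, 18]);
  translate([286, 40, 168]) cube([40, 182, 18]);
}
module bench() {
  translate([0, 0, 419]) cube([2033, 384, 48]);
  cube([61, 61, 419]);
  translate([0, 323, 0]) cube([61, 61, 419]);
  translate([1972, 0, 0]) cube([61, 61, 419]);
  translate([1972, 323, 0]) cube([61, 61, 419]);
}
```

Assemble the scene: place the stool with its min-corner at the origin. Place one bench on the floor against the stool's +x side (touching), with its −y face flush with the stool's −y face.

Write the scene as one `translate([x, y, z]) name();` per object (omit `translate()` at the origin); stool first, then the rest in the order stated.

stool();
translate([326, 0, 0]) bench();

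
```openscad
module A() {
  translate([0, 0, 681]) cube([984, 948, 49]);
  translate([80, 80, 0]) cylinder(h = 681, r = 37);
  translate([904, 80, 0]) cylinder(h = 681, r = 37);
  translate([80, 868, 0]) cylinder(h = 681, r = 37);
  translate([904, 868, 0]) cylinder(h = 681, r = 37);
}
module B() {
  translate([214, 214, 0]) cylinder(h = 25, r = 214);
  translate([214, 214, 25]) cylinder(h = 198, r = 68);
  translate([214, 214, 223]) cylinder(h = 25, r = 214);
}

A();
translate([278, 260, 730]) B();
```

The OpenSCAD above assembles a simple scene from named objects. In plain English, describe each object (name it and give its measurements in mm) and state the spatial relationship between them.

A is a table with a 984×948 mm rectangular top, 49 mm thick, top surface at z = 730 mm, supported by four round legs of 74 mm diameter, each leg's bounding box inset 43 mm from the nearest pair of top edges, running from the floor.

B is a spool: two coaxial disc flanges of radius 214 mm and thickness 25 mm, joined by a core cylinder of radius 68 mm and height 198 mm. The lower flange rests on z = 0 and the three cylinders share a vertical axis.

The spool is on top of the table, centred.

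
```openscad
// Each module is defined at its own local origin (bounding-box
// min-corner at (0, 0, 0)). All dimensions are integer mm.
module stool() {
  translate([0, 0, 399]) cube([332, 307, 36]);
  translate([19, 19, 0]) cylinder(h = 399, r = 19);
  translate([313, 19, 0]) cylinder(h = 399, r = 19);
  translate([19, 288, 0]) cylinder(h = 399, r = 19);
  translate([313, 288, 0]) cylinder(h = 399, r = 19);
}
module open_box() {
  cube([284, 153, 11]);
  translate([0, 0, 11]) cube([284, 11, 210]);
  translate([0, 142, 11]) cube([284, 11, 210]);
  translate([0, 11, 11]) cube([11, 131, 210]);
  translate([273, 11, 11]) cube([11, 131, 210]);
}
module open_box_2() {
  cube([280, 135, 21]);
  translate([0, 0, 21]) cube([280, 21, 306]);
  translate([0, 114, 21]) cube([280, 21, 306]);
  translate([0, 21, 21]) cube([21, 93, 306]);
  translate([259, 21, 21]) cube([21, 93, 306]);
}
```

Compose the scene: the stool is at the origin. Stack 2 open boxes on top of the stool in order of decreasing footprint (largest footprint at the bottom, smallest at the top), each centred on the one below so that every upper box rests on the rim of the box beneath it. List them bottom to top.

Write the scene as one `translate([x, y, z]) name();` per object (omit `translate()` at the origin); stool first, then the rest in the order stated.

stool();
translate([24, 77, 435]) open_box();
translate([26, 86, 656]) open_box_2();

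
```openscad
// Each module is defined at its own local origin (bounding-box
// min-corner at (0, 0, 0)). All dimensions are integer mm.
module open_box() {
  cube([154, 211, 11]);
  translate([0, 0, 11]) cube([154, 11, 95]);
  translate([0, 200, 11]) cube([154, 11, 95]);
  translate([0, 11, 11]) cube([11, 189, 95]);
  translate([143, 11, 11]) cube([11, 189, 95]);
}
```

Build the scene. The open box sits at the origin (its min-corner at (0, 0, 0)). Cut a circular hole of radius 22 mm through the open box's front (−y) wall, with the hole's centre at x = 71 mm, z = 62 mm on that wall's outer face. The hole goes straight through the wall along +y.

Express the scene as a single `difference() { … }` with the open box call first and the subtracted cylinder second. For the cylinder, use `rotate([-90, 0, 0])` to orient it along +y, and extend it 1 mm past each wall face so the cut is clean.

difference() {
  open_box();
  translate([71, -1, 62]) rotate([-90, 0, 0]) cylinder(h = 13, r = 22);
}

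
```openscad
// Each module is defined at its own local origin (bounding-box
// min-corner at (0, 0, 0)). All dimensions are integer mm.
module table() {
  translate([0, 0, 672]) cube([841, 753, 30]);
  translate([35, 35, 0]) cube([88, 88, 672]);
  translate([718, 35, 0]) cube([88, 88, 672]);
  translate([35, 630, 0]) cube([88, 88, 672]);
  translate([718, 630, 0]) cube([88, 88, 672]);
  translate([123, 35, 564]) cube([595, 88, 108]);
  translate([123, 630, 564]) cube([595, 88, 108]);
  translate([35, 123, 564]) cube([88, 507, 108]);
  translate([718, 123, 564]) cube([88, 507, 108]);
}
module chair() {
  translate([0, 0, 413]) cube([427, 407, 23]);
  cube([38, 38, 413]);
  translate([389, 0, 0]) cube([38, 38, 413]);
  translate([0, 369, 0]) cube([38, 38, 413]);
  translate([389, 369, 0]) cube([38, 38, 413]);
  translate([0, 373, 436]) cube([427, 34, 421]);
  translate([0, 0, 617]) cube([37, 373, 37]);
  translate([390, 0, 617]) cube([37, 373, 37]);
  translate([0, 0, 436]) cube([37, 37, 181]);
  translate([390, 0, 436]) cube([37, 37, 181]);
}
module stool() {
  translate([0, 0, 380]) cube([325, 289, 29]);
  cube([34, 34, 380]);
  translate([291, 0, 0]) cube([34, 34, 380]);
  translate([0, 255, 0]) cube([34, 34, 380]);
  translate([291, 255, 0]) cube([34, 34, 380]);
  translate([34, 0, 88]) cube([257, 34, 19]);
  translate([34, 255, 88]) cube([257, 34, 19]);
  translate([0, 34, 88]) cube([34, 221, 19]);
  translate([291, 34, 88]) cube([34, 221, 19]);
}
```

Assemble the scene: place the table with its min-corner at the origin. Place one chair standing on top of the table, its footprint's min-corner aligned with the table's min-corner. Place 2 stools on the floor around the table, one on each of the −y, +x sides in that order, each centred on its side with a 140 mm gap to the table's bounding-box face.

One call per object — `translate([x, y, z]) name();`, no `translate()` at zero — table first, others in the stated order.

table();
translate([0, 0, 702]) chair();
translate([258, -429, 0]) stool();
translate([981, 232, 0]) stool();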